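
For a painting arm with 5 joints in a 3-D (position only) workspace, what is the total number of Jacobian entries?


Given: task space dimension = 3, joints = 5
Jacobian is a 3 x 5 matrix
Total entries = rows * columns
Total = 3 * 5
Total = 15

15


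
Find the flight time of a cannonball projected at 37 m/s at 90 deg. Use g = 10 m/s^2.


Given: v0 = 37 m/s, theta = 90 deg, g = 10 m/s^2
sin(90) = 1
Using T = 2*v0*sin(theta) / g
T = 2*37*1 / 10
T = 74 / 10
T = 37/5 s

37/5 s


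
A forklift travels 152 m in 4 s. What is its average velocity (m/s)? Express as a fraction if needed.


Given: distance d = 152 m, time t = 4 s
Using v = d / t
v = 152 / 4
v = 38 m/s

38 m/s


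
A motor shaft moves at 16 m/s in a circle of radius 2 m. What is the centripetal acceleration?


Given: v = 16 m/s, r = 2 m
Using a_c = v^2 / r
a_c = 16^2 / 2
a_c = 256 / 2
a_c = 128 m/s^2

128 m/s^2


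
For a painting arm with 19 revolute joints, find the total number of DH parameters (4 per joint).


Given: 19 joints, 4 DH parameters per joint (d, theta, a, alpha)
Total DH parameters = number_of_joints * 4
Total = 19 * 4
Total = 76

76


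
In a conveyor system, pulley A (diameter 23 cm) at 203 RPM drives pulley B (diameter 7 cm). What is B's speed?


Given: D1 = 23 cm, w1 = 203 RPM, D2 = 7 cm
Using D1*w1 = D2*w2
w2 = D1*w1 / D2
w2 = 23*203 / 7
w2 = 4669 / 7
w2 = 667 RPM

667 RPM


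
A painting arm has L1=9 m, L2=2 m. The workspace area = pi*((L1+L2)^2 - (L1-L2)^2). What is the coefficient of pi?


Given: L1 = 9, L2 = 2
(L1+L2)^2 = (11)^2 = 121
(L1-L2)^2 = (7)^2 = 49
Difference = 121 - 49 = 72
This equals 4*L1*L2 = 4*9*2 = 72
Workspace area = 72*pi

72


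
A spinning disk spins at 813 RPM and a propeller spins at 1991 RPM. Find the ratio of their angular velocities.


Given: RPM_A = 813, RPM_B = 1991
omega = 2*pi*RPM/60, so omega_A/omega_B = RPM_A / RPM_B
omega_A/omega_B = 813 / 1991
omega_A/omega_B = 813/1991

813/1991


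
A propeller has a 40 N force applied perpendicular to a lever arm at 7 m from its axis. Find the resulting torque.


Given: F = 40 N, r = 7 m, angle = 90 deg (perpendicular)
Using tau = F * r * sin(90)
sin(90) = 1
tau = 40 * 7 * 1
tau = 280 Nm

280 Nm


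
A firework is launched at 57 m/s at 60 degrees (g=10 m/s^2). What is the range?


Given: v0 = 57 m/s, theta = 60 deg, g = 10 m/s^2
sin(2*60) = sin(120) = sqrt(3)/2
Using R = v0^2 * sin(2*theta) / g
R = 57^2 * (sqrt(3)/2) / 10
R = 3249 * sqrt(3) / 20
R = 3249/20*sqrt(3) m

3249/20*sqrt(3) m


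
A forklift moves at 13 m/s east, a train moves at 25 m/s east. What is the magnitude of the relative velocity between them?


Given: v_A = 13 m/s east, v_B = 25 m/s east
Both move in the same direction; relative speed = |v_A - v_B|
|13 - 25| = |-12|
= 12 m/s

12 m/s


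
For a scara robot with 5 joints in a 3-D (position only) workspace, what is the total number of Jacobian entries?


Given: task space dimension = 3, joints = 5
Jacobian is a 3 x 5 matrix
Total entries = rows * columns
Total = 3 * 5
Total = 15

15


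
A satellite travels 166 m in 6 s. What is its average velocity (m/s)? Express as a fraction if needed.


Given: distance d = 166 m, time t = 6 s
Using v = d / t
v = 166 / 6
v = 83/3 m/s

83/3 m/s


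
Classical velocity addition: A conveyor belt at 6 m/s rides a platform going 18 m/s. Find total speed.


Given: object velocity = 6 m/s, platform velocity = 18 m/s (same direction)
Using classical velocity addition: v_total = v_object + v_platform
v_total = 6 + 18
v_total = 24 m/s

24 m/s


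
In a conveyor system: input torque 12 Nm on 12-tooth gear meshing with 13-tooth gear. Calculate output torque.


Given: N1 = 12, N2 = 13, T1 = 12 Nm
Using T2/T1 = N2/N1
T2 = T1 * N2 / N1
T2 = 12 * 13 / 12
T2 = 156 / 12
T2 = 13 Nm

13 Nm


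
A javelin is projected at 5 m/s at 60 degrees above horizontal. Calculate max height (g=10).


Given: v0 = 5 m/s, theta = 60 deg, g = 10 m/s^2
sin^2(60) = 3/4
Using H = v0^2 * sin^2(theta) / (2*g)
H = 5^2 * 3/4 / (2*10)
H = 25 * 3/4 / 20
H = 75/4 / 20
H = 15/16 m

15/16 m


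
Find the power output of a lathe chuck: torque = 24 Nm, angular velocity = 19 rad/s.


Given: tau = 24 Nm, omega = 19 rad/s
Using P = tau * omega
P = 24 * 19
P = 456 W

456 W


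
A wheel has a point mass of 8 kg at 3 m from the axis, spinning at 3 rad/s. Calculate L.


Given: m = 8 kg, r = 3 m, omega = 3 rad/s
For a point mass: I = m*r^2
I = 8*3^2 = 8*9 = 72
L = I*omega = 72*3
L = 216 kg*m^2/s

216 kg*m^2/s


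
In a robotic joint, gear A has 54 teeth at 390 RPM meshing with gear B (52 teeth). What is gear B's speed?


Given: N1 = 54 teeth, w1 = 390 RPM, N2 = 52 teeth
Using N1*w1 = N2*w2
w2 = N1*w1 / N2
w2 = 54*390 / 52
w2 = 21060 / 52
w2 = 405 RPM

405 RPM


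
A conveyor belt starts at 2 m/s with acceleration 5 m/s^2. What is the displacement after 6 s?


Given: v0 = 2 m/s, a = 5 m/s^2, t = 6 s
Using s = v0*t + (1/2)*a*t^2
s = 2*6 + (1/2)*5*6^2
s = 12 + (1/2)*180
s = 12 + 90
s = 102

102 m


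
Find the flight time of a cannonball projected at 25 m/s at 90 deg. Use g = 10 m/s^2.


Given: v0 = 25 m/s, theta = 90 deg, g = 10 m/s^2
sin(90) = 1
Using T = 2*v0*sin(theta) / g
T = 2*25*1 / 10
T = 50 / 10
T = 5 s

5 s


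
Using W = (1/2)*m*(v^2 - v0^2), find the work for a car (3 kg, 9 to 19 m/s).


Given: m = 3 kg, v0 = 9 m/s, v = 19 m/s
Using W = (1/2)*m*(v^2 - v0^2)
v^2 = 19^2 = 361
v0^2 = 9^2 = 81
v^2 - v0^2 = 361 - 81 = 280
W = (1/2)*3*280 = 420 J

420 J


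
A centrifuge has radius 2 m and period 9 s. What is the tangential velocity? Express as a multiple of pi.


Given: radius r = 2 m, period T = 9 s
Using v = 2*pi*r / T
v = 2*pi*2 / 9
v = 4*pi / 9
v = 4/9*pi m/s

4/9*pi m/s


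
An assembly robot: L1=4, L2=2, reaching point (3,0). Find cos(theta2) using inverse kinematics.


Given: L1 = 4, L2 = 2, target (x, y) = (3, 0)
Using cos(theta2) = (x^2 + y^2 - L1^2 - L2^2) / (2*L1*L2)
x^2 + y^2 = 3^2 + 0 = 9
L1^2 + L2^2 = 16 + 4 = 20
Numerator = 9 - 20 = -11
Denominator = 2*4*2 = 16
cos(theta2) = -11/16 = -11/16

-11/16


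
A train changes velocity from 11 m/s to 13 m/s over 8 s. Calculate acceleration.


Given: initial velocity v0 = 11 m/s, final velocity v = 13 m/s, time t = 8 s
Using a = (v - v0) / t
a = (13 - 11) / 8
a = 2 / 8
a = 1/4 m/s^2

1/4 m/s^2


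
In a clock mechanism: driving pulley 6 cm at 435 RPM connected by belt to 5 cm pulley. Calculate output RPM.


Given: D1 = 6 cm, w1 = 435 RPM, D2 = 5 cm
Using D1*w1 = D2*w2
w2 = D1*w1 / D2
w2 = 6*435 / 5
w2 = 2610 / 5
w2 = 522 RPM

522 RPM


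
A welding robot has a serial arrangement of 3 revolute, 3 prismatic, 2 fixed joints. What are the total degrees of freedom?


Given: serial robot with 3 revolute, 3 prismatic, 2 fixed joints
DOF contribution per joint type: revolute=1, prismatic=1, spherical=3, fixed=0
DOF = 3*1 + 3*1 + 2*0
DOF = 6

6


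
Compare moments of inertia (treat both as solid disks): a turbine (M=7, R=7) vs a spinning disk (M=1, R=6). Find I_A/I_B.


Given: M1=7 kg, R1=7 m, M2=1 kg, R2=6 m
For a disk: I = (1/2)*M*R^2, so I_A/I_B = (M1*R1^2)/(M2*R2^2)
M1*R1^2 = 7*49 = 343
M2*R2^2 = 1*36 = 36
I_A/I_B = 343/36 = 343/36

343/36


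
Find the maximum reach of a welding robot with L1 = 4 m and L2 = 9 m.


Given: L1 = 4 m, L2 = 9 m
For a 2-link planar arm, max reach = L1 + L2 (fully extended)
Max reach = 4 + 9
Max reach = 13 m

13 m


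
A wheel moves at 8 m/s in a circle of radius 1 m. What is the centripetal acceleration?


Given: v = 8 m/s, r = 1 m
Using a_c = v^2 / r
a_c = 8^2 / 1
a_c = 64 / 1
a_c = 64 m/s^2

64 m/s^2


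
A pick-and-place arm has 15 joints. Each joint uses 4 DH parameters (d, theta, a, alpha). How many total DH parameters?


Given: 15 joints, 4 DH parameters per joint (d, theta, a, alpha)
Total DH parameters = number_of_joints * 4
Total = 15 * 4
Total = 60

60


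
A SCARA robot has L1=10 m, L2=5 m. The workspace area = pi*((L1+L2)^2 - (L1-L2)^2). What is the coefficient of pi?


Given: L1 = 10, L2 = 5
(L1+L2)^2 = (15)^2 = 225
(L1-L2)^2 = (5)^2 = 25
Difference = 225 - 25 = 200
This equals 4*L1*L2 = 4*10*5 = 200
Workspace area = 200*pi

200


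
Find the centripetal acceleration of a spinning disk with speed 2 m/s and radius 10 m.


Given: v = 2 m/s, r = 10 m
Using a_c = v^2 / r
a_c = 2^2 / 10
a_c = 4 / 10
a_c = 2/5 m/s^2

2/5 m/s^2


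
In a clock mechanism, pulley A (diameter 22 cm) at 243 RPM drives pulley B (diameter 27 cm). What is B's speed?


Given: D1 = 22 cm, w1 = 243 RPM, D2 = 27 cm
Using D1*w1 = D2*w2
w2 = D1*w1 / D2
w2 = 22*243 / 27
w2 = 5346 / 27
w2 = 198 RPM

198 RPM


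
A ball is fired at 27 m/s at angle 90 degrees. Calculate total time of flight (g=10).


Given: v0 = 27 m/s, theta = 90 deg, g = 10 m/s^2
sin(90) = 1
Using T = 2*v0*sin(theta) / g
T = 2*27*1 / 10
T = 54 / 10
T = 27/5 s

27/5 s


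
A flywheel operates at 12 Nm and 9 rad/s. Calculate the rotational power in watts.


Given: tau = 12 Nm, omega = 9 rad/s
Using P = tau * omega
P = 12 * 9
P = 108 W

108 W


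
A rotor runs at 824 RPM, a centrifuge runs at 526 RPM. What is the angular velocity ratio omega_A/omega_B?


Given: RPM_A = 824, RPM_B = 526
omega = 2*pi*RPM/60, so omega_A/omega_B = RPM_A / RPM_B
omega_A/omega_B = 824 / 526
omega_A/omega_B = 412/263

412/263


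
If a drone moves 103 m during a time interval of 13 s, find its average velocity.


Given: distance d = 103 m, time t = 13 s
Using v = d / t
v = 103 / 13
v = 103/13 m/s

103/13 m/s


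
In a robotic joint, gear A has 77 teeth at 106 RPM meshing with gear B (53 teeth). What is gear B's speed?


Given: N1 = 77 teeth, w1 = 106 RPM, N2 = 53 teeth
Using N1*w1 = N2*w2
w2 = N1*w1 / N2
w2 = 77*106 / 53
w2 = 8162 / 53
w2 = 154 RPM

154 RPM


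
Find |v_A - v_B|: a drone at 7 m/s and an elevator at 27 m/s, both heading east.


Given: v_A = 7 m/s east, v_B = 27 m/s east
Both move in the same direction; relative speed = |v_A - v_B|
|7 - 27| = |-20|
= 20 m/s

20 m/s


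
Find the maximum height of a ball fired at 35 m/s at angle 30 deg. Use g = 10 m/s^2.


Given: v0 = 35 m/s, theta = 30 deg, g = 10 m/s^2
sin^2(30) = 1/4
Using H = v0^2 * sin^2(theta) / (2*g)
H = 35^2 * 1/4 / (2*10)
H = 1225 * 1/4 / 20
H = 1225/4 / 20
H = 245/16 m

245/16 m


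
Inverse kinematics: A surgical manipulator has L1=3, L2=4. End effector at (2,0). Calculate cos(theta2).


Given: L1 = 3, L2 = 4, target (x, y) = (2, 0)
Using cos(theta2) = (x^2 + y^2 - L1^2 - L2^2) / (2*L1*L2)
x^2 + y^2 = 2^2 + 0 = 4
L1^2 + L2^2 = 9 + 16 = 25
Numerator = 4 - 25 = -21
Denominator = 2*3*4 = 24
cos(theta2) = -21/24 = -7/8

-7/8


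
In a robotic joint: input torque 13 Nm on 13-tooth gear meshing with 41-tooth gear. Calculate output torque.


Given: N1 = 13, N2 = 41, T1 = 13 Nm
Using T2/T1 = N2/N1
T2 = T1 * N2 / N1
T2 = 13 * 41 / 13
T2 = 533 / 13
T2 = 41 Nm

41 Nm


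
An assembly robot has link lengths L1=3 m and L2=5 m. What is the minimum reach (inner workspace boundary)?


Given: L1 = 3 m, L2 = 5 m
For a 2-link planar arm, min reach = |L1 - L2| (second link folded back)
Min reach = |3 - 5|
Min reach = 2 m

2 m


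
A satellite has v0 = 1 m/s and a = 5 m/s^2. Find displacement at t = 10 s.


Given: v0 = 1 m/s, a = 5 m/s^2, t = 10 s
Using s = v0*t + (1/2)*a*t^2
s = 1*10 + (1/2)*5*10^2
s = 10 + (1/2)*500
s = 10 + 250
s = 260

260 m


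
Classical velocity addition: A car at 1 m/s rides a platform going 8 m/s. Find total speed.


Given: object velocity = 1 m/s, platform velocity = 8 m/s (same direction)
Using classical velocity addition: v_total = v_object + v_platform
v_total = 1 + 8
v_total = 9 m/s

9 m/s


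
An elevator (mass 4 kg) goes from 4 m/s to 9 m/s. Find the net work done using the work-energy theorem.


Given: m = 4 kg, v0 = 4 m/s, v = 9 m/s
Using W = (1/2)*m*(v^2 - v0^2)
v^2 = 9^2 = 81
v0^2 = 4^2 = 16
v^2 - v0^2 = 81 - 16 = 65
W = (1/2)*4*65 = 130 J

130 J


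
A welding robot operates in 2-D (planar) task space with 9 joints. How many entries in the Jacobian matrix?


Given: task space dimension = 2, joints = 9
Jacobian is a 2 x 9 matrix
Total entries = rows * columns
Total = 2 * 9
Total = 18

18


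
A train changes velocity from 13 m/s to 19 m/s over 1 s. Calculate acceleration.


Given: initial velocity v0 = 13 m/s, final velocity v = 19 m/s, time t = 1 s
Using a = (v - v0) / t
a = (19 - 13) / 1
a = 6 / 1
a = 6 m/s^2

6 m/s^2


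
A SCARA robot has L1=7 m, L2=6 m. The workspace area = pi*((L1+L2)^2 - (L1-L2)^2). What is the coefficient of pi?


Given: L1 = 7, L2 = 6
(L1+L2)^2 = (13)^2 = 169
(L1-L2)^2 = (1)^2 = 1
Difference = 169 - 1 = 168
This equals 4*L1*L2 = 4*7*6 = 168
Workspace area = 168*pi

168


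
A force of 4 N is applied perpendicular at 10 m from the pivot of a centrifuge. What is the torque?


Given: F = 4 N, r = 10 m, angle = 90 deg (perpendicular)
Using tau = F * r * sin(90)
sin(90) = 1
tau = 4 * 10 * 1
tau = 40 Nm

40 Nm


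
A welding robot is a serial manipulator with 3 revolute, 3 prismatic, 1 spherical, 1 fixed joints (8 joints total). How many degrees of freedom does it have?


Given: serial robot with 3 revolute, 3 prismatic, 1 spherical, 1 fixed joints
DOF contribution per joint type: revolute=1, prismatic=1, spherical=3, fixed=0
DOF = 3*1 + 3*1 + 1*3 + 1*0
DOF = 9

9


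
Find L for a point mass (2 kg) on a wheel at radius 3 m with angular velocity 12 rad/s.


Given: m = 2 kg, r = 3 m, omega = 12 rad/s
For a point mass: I = m*r^2
I = 2*3^2 = 2*9 = 18
L = I*omega = 18*12
L = 216 kg*m^2/s

216 kg*m^2/s


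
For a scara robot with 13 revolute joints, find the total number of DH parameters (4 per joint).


Given: 13 joints, 4 DH parameters per joint (d, theta, a, alpha)
Total DH parameters = number_of_joints * 4
Total = 13 * 4
Total = 52

52


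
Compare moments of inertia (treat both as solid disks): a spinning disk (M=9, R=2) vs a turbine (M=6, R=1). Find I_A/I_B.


Given: M1=9 kg, R1=2 m, M2=6 kg, R2=1 m
For a disk: I = (1/2)*M*R^2, so I_A/I_B = (M1*R1^2)/(M2*R2^2)
M1*R1^2 = 9*4 = 36
M2*R2^2 = 6*1 = 6
I_A/I_B = 36/6 = 6

6


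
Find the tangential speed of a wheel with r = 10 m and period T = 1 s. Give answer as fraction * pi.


Given: radius r = 10 m, period T = 1 s
Using v = 2*pi*r / T
v = 2*pi*10 / 1
v = 20*pi / 1
v = 20*pi m/s

20*pi m/s


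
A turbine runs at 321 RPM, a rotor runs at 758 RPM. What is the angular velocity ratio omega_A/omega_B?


Given: RPM_A = 321, RPM_B = 758
omega = 2*pi*RPM/60, so omega_A/omega_B = RPM_A / RPM_B
omega_A/omega_B = 321 / 758
omega_A/omega_B = 321/758

321/758


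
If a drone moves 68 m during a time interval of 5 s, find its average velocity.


Given: distance d = 68 m, time t = 5 s
Using v = d / t
v = 68 / 5
v = 68/5 m/s

68/5 m/s


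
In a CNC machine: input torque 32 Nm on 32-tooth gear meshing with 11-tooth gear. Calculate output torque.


Given: N1 = 32, N2 = 11, T1 = 32 Nm
Using T2/T1 = N2/N1
T2 = T1 * N2 / N1
T2 = 32 * 11 / 32
T2 = 352 / 32
T2 = 11 Nm

11 Nm


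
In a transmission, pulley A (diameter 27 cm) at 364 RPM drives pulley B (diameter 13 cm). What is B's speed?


Given: D1 = 27 cm, w1 = 364 RPM, D2 = 13 cm
Using D1*w1 = D2*w2
w2 = D1*w1 / D2
w2 = 27*364 / 13
w2 = 9828 / 13
w2 = 756 RPM

756 RPM


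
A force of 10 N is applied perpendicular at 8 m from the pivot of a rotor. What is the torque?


Given: F = 10 N, r = 8 m, angle = 90 deg (perpendicular)
Using tau = F * r * sin(90)
sin(90) = 1
tau = 10 * 8 * 1
tau = 80 Nm

80 Nm


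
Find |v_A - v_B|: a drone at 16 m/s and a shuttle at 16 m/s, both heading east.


Given: v_A = 16 m/s east, v_B = 16 m/s east
Both move in the same direction; relative speed = |v_A - v_B|
|16 - 16| = |0|
= 0 m/s

0 m/s


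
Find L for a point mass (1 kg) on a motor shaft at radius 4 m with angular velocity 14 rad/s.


Given: m = 1 kg, r = 4 m, omega = 14 rad/s
For a point mass: I = m*r^2
I = 1*4^2 = 1*16 = 16
L = I*omega = 16*14
L = 224 kg*m^2/s

224 kg*m^2/s


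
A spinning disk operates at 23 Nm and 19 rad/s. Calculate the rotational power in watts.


Given: tau = 23 Nm, omega = 19 rad/s
Using P = tau * omega
P = 23 * 19
P = 437 W

437 W


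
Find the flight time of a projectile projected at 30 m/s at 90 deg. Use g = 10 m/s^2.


Given: v0 = 30 m/s, theta = 90 deg, g = 10 m/s^2
sin(90) = 1
Using T = 2*v0*sin(theta) / g
T = 2*30*1 / 10
T = 60 / 10
T = 6 s

6 s


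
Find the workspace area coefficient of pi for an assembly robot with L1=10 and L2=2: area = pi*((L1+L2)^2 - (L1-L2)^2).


Given: L1 = 10, L2 = 2
(L1+L2)^2 = (12)^2 = 144
(L1-L2)^2 = (8)^2 = 64
Difference = 144 - 64 = 80
This equals 4*L1*L2 = 4*10*2 = 80
Workspace area = 80*pi

80


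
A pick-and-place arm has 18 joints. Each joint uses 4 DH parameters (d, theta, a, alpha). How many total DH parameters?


Given: 18 joints, 4 DH parameters per joint (d, theta, a, alpha)
Total DH parameters = number_of_joints * 4
Total = 18 * 4
Total = 72

72


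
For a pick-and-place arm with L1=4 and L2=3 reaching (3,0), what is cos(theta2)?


Given: L1 = 4, L2 = 3, target (x, y) = (3, 0)
Using cos(theta2) = (x^2 + y^2 - L1^2 - L2^2) / (2*L1*L2)
x^2 + y^2 = 3^2 + 0 = 9
L1^2 + L2^2 = 16 + 9 = 25
Numerator = 9 - 25 = -16
Denominator = 2*4*3 = 24
cos(theta2) = -16/24 = -2/3

-2/3


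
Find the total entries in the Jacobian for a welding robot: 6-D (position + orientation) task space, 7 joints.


Given: task space dimension = 6, joints = 7
Jacobian is a 6 x 7 matrix
Total entries = rows * columns
Total = 6 * 7
Total = 42

42


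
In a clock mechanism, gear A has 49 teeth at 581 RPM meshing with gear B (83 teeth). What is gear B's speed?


Given: N1 = 49 teeth, w1 = 581 RPM, N2 = 83 teeth
Using N1*w1 = N2*w2
w2 = N1*w1 / N2
w2 = 49*581 / 83
w2 = 28469 / 83
w2 = 343 RPM

343 RPM


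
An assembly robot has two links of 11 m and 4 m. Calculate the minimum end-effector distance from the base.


Given: L1 = 11 m, L2 = 4 m
For a 2-link planar arm, min reach = |L1 - L2| (second link folded back)
Min reach = |11 - 4|
Min reach = 7 m

7 m


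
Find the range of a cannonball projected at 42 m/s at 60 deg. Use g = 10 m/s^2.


Given: v0 = 42 m/s, theta = 60 deg, g = 10 m/s^2
sin(2*60) = sin(120) = sqrt(3)/2
Using R = v0^2 * sin(2*theta) / g
R = 42^2 * (sqrt(3)/2) / 10
R = 1764 * sqrt(3) / 20
R = 441/5*sqrt(3) m

441/5*sqrt(3) m


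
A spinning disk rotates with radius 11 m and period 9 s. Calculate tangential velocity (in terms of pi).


Given: radius r = 11 m, period T = 9 s
Using v = 2*pi*r / T
v = 2*pi*11 / 9
v = 22*pi / 9
v = 22/9*pi m/s

22/9*pi m/s


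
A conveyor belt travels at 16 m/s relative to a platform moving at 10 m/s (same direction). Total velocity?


Given: object velocity = 16 m/s, platform velocity = 10 m/s (same direction)
Using classical velocity addition: v_total = v_object + v_platform
v_total = 16 + 10
v_total = 26 m/s

26 m/s


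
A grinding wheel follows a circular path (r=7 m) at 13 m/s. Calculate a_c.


Given: v = 13 m/s, r = 7 m
Using a_c = v^2 / r
a_c = 13^2 / 7
a_c = 169 / 7
a_c = 169/7 m/s^2

169/7 m/s^2


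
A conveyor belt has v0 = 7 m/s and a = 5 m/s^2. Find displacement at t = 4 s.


Given: v0 = 7 m/s, a = 5 m/s^2, t = 4 s
Using s = v0*t + (1/2)*a*t^2
s = 7*4 + (1/2)*5*4^2
s = 28 + (1/2)*80
s = 28 + 40
s = 68

68 m


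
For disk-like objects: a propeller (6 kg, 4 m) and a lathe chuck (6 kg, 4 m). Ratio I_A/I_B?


Given: M1=6 kg, R1=4 m, M2=6 kg, R2=4 m
For a disk: I = (1/2)*M*R^2, so I_A/I_B = (M1*R1^2)/(M2*R2^2)
M1*R1^2 = 6*16 = 96
M2*R2^2 = 6*16 = 96
I_A/I_B = 96/96 = 1

1


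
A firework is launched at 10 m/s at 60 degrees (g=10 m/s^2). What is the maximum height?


Given: v0 = 10 m/s, theta = 60 deg, g = 10 m/s^2
sin^2(60) = 3/4
Using H = v0^2 * sin^2(theta) / (2*g)
H = 10^2 * 3/4 / (2*10)
H = 100 * 3/4 / 20
H = 75 / 20
H = 15/4 m

15/4 m


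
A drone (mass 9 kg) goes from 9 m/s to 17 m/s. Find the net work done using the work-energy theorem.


Given: m = 9 kg, v0 = 9 m/s, v = 17 m/s
Using W = (1/2)*m*(v^2 - v0^2)
v^2 = 17^2 = 289
v0^2 = 9^2 = 81
v^2 - v0^2 = 289 - 81 = 208
W = (1/2)*9*208 = 936 J

936 J


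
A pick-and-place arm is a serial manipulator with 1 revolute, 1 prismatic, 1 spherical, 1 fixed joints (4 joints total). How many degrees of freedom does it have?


Given: serial robot with 1 revolute, 1 prismatic, 1 spherical, 1 fixed joints
DOF contribution per joint type: revolute=1, prismatic=1, spherical=3, fixed=0
DOF = 1*1 + 1*1 + 1*3 + 1*0
DOF = 5

5


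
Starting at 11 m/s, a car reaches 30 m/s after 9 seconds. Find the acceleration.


Given: initial velocity v0 = 11 m/s, final velocity v = 30 m/s, time t = 9 s
Using a = (v - v0) / t
a = (30 - 11) / 9
a = 19 / 9
a = 19/9 m/s^2

19/9 m/s^2


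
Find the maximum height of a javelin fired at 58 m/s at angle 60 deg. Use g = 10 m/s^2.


Given: v0 = 58 m/s, theta = 60 deg, g = 10 m/s^2
sin^2(60) = 3/4
Using H = v0^2 * sin^2(theta) / (2*g)
H = 58^2 * 3/4 / (2*10)
H = 3364 * 3/4 / 20
H = 2523 / 20
H = 2523/20 m

2523/20 m


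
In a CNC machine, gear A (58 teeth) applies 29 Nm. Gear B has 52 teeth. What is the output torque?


Given: N1 = 58, N2 = 52, T1 = 29 Nm
Using T2/T1 = N2/N1
T2 = T1 * N2 / N1
T2 = 29 * 52 / 58
T2 = 1508 / 58
T2 = 26 Nm

26 Nm


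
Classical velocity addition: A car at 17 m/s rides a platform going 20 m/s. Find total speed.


Given: object velocity = 17 m/s, platform velocity = 20 m/s (same direction)
Using classical velocity addition: v_total = v_object + v_platform
v_total = 17 + 20
v_total = 37 m/s

37 m/s


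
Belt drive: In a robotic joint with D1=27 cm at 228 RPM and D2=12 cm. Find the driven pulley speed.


Given: D1 = 27 cm, w1 = 228 RPM, D2 = 12 cm
Using D1*w1 = D2*w2
w2 = D1*w1 / D2
w2 = 27*228 / 12
w2 = 6156 / 12
w2 = 513 RPM

513 RPM


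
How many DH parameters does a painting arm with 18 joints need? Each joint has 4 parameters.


Given: 18 joints, 4 DH parameters per joint (d, theta, a, alpha)
Total DH parameters = number_of_joints * 4
Total = 18 * 4
Total = 72

72


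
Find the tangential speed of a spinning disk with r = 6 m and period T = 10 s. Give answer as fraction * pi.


Given: radius r = 6 m, period T = 10 s
Using v = 2*pi*r / T
v = 2*pi*6 / 10
v = 12*pi / 10
v = 6/5*pi m/s

6/5*pi m/s


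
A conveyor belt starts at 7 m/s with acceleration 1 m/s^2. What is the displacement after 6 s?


Given: v0 = 7 m/s, a = 1 m/s^2, t = 6 s
Using s = v0*t + (1/2)*a*t^2
s = 7*6 + (1/2)*1*6^2
s = 42 + (1/2)*36
s = 42 + 18
s = 60

60 m


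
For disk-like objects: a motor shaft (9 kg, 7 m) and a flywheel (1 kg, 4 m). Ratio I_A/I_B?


Given: M1=9 kg, R1=7 m, M2=1 kg, R2=4 m
For a disk: I = (1/2)*M*R^2, so I_A/I_B = (M1*R1^2)/(M2*R2^2)
M1*R1^2 = 9*49 = 441
M2*R2^2 = 1*16 = 16
I_A/I_B = 441/16 = 441/16

441/16


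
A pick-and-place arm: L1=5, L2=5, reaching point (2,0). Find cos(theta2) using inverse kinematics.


Given: L1 = 5, L2 = 5, target (x, y) = (2, 0)
Using cos(theta2) = (x^2 + y^2 - L1^2 - L2^2) / (2*L1*L2)
x^2 + y^2 = 2^2 + 0 = 4
L1^2 + L2^2 = 25 + 25 = 50
Numerator = 4 - 50 = -46
Denominator = 2*5*5 = 50
cos(theta2) = -46/50 = -23/25

-23/25


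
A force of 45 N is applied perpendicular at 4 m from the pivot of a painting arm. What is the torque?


Given: F = 45 N, r = 4 m, angle = 90 deg (perpendicular)
Using tau = F * r * sin(90)
sin(90) = 1
tau = 45 * 4 * 1
tau = 180 Nm

180 Nm


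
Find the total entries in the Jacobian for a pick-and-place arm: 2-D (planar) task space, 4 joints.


Given: task space dimension = 2, joints = 4
Jacobian is a 2 x 4 matrix
Total entries = rows * columns
Total = 2 * 4
Total = 8

8


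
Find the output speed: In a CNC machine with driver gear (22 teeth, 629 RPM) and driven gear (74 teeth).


Given: N1 = 22 teeth, w1 = 629 RPM, N2 = 74 teeth
Using N1*w1 = N2*w2
w2 = N1*w1 / N2
w2 = 22*629 / 74
w2 = 13838 / 74
w2 = 187 RPM

187 RPM


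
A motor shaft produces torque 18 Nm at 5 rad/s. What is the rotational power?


Given: tau = 18 Nm, omega = 5 rad/s
Using P = tau * omega
P = 18 * 5
P = 90 W

90 W


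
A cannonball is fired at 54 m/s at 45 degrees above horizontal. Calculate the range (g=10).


Given: v0 = 54 m/s, theta = 45 deg, g = 10 m/s^2
sin(2*45) = sin(90) = 1
Using R = v0^2 * sin(2*theta) / g
R = 54^2 * 1 / 10
R = 2916 / 10
R = 1458/5 m

1458/5 m


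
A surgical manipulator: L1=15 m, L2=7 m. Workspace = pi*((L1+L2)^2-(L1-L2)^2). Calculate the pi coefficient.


Given: L1 = 15, L2 = 7
(L1+L2)^2 = (22)^2 = 484
(L1-L2)^2 = (8)^2 = 64
Difference = 484 - 64 = 420
This equals 4*L1*L2 = 4*15*7 = 420
Workspace area = 420*pi

420


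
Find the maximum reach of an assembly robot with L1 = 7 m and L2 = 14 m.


Given: L1 = 7 m, L2 = 14 m
For a 2-link planar arm, max reach = L1 + L2 (fully extended)
Max reach = 7 + 14
Max reach = 21 m

21 m


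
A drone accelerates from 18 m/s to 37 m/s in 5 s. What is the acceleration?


Given: initial velocity v0 = 18 m/s, final velocity v = 37 m/s, time t = 5 s
Using a = (v - v0) / t
a = (37 - 18) / 5
a = 19 / 5
a = 19/5 m/s^2

19/5 m/s^2


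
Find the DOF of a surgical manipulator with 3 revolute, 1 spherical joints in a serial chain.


Given: serial robot with 3 revolute, 1 spherical joints
DOF contribution per joint type: revolute=1, prismatic=1, spherical=3, fixed=0
DOF = 3*1 + 1*3
DOF = 6

6


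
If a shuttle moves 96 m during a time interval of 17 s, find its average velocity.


Given: distance d = 96 m, time t = 17 s
Using v = d / t
v = 96 / 17
v = 96/17 m/s

96/17 m/s


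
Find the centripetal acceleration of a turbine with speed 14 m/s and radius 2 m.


Given: v = 14 m/s, r = 2 m
Using a_c = v^2 / r
a_c = 14^2 / 2
a_c = 196 / 2
a_c = 98 m/s^2

98 m/s^2


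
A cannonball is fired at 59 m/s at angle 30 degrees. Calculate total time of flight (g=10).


Given: v0 = 59 m/s, theta = 30 deg, g = 10 m/s^2
sin(30) = 1/2
Using T = 2*v0*sin(theta) / g
T = 2*59*1/2 / 10
T = 59 / 10
T = 59/10 s

59/10 s


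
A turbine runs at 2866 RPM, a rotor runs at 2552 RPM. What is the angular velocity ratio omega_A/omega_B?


Given: RPM_A = 2866, RPM_B = 2552
omega = 2*pi*RPM/60, so omega_A/omega_B = RPM_A / RPM_B
omega_A/omega_B = 2866 / 2552
omega_A/omega_B = 1433/1276

1433/1276


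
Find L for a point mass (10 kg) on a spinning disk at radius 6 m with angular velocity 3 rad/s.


Given: m = 10 kg, r = 6 m, omega = 3 rad/s
For a point mass: I = m*r^2
I = 10*6^2 = 10*36 = 360
L = I*omega = 360*3
L = 1080 kg*m^2/s

1080 kg*m^2/s


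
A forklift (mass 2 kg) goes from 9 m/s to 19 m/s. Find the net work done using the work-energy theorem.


Given: m = 2 kg, v0 = 9 m/s, v = 19 m/s
Using W = (1/2)*m*(v^2 - v0^2)
v^2 = 19^2 = 361
v0^2 = 9^2 = 81
v^2 - v0^2 = 361 - 81 = 280
W = (1/2)*2*280 = 280 J

280 J


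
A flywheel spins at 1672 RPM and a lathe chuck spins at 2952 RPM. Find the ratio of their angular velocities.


Given: RPM_A = 1672, RPM_B = 2952
omega = 2*pi*RPM/60, so omega_A/omega_B = RPM_A / RPM_B
omega_A/omega_B = 1672 / 2952
omega_A/omega_B = 209/369

209/369


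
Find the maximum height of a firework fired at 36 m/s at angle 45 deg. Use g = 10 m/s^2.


Given: v0 = 36 m/s, theta = 45 deg, g = 10 m/s^2
sin^2(45) = 1/2
Using H = v0^2 * sin^2(theta) / (2*g)
H = 36^2 * 1/2 / (2*10)
H = 1296 * 1/2 / 20
H = 648 / 20
H = 162/5 m

162/5 m


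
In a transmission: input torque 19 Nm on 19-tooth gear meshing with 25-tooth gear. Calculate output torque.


Given: N1 = 19, N2 = 25, T1 = 19 Nm
Using T2/T1 = N2/N1
T2 = T1 * N2 / N1
T2 = 19 * 25 / 19
T2 = 475 / 19
T2 = 25 Nm

25 Nm


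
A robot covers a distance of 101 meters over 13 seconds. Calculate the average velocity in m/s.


Given: distance d = 101 m, time t = 13 s
Using v = d / t
v = 101 / 13
v = 101/13 m/s

101/13 m/s


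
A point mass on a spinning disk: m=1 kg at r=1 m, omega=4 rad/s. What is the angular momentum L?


Given: m = 1 kg, r = 1 m, omega = 4 rad/s
For a point mass: I = m*r^2
I = 1*1^2 = 1*1 = 1
L = I*omega = 1*4
L = 4 kg*m^2/s

4 kg*m^2/s


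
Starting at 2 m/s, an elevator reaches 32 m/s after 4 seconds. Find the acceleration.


Given: initial velocity v0 = 2 m/s, final velocity v = 32 m/s, time t = 4 s
Using a = (v - v0) / t
a = (32 - 2) / 4
a = 30 / 4
a = 15/2 m/s^2

15/2 m/s^2


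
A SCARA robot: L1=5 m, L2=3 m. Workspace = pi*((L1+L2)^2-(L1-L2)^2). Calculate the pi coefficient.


Given: L1 = 5, L2 = 3
(L1+L2)^2 = (8)^2 = 64
(L1-L2)^2 = (2)^2 = 4
Difference = 64 - 4 = 60
This equals 4*L1*L2 = 4*5*3 = 60
Workspace area = 60*pi

60


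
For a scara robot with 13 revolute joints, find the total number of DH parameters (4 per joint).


Given: 13 joints, 4 DH parameters per joint (d, theta, a, alpha)
Total DH parameters = number_of_joints * 4
Total = 13 * 4
Total = 52

52


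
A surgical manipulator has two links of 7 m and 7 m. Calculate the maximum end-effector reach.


Given: L1 = 7 m, L2 = 7 m
For a 2-link planar arm, max reach = L1 + L2 (fully extended)
Max reach = 7 + 7
Max reach = 14 m

14 m


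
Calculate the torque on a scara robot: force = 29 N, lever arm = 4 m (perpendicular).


Given: F = 29 N, r = 4 m, angle = 90 deg (perpendicular)
Using tau = F * r * sin(90)
sin(90) = 1
tau = 29 * 4 * 1
tau = 116 Nm

116 Nm


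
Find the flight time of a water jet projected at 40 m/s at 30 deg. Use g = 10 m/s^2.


Given: v0 = 40 m/s, theta = 30 deg, g = 10 m/s^2
sin(30) = 1/2
Using T = 2*v0*sin(theta) / g
T = 2*40*1/2 / 10
T = 40 / 10
T = 4 s

4 s


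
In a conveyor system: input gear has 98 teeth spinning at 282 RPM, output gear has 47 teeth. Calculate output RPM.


Given: N1 = 98 teeth, w1 = 282 RPM, N2 = 47 teeth
Using N1*w1 = N2*w2
w2 = N1*w1 / N2
w2 = 98*282 / 47
w2 = 27636 / 47
w2 = 588 RPM

588 RPM


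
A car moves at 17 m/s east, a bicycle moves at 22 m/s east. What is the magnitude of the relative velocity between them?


Given: v_A = 17 m/s east, v_B = 22 m/s east
Both move in the same direction; relative speed = |v_A - v_B|
|17 - 22| = |-5|
= 5 m/s

5 m/s


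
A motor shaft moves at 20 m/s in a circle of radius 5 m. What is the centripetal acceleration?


Given: v = 20 m/s, r = 5 m
Using a_c = v^2 / r
a_c = 20^2 / 5
a_c = 400 / 5
a_c = 80 m/s^2

80 m/s^2


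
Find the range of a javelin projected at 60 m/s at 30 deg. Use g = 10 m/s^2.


Given: v0 = 60 m/s, theta = 30 deg, g = 10 m/s^2
sin(2*30) = sin(60) = sqrt(3)/2
Using R = v0^2 * sin(2*theta) / g
R = 60^2 * (sqrt(3)/2) / 10
R = 3600 * sqrt(3) / 20
R = 180*sqrt(3) m

180*sqrt(3) m


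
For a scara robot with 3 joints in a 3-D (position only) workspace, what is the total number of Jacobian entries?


Given: task space dimension = 3, joints = 3
Jacobian is a 3 x 3 matrix
Total entries = rows * columns
Total = 3 * 3
Total = 9

9


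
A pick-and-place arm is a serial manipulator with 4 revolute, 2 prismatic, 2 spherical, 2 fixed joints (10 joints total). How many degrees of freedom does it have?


Given: serial robot with 4 revolute, 2 prismatic, 2 spherical, 2 fixed joints
DOF contribution per joint type: revolute=1, prismatic=1, spherical=3, fixed=0
DOF = 4*1 + 2*1 + 2*3 + 2*0
DOF = 12

12


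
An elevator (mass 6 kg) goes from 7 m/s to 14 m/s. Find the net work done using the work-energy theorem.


Given: m = 6 kg, v0 = 7 m/s, v = 14 m/s
Using W = (1/2)*m*(v^2 - v0^2)
v^2 = 14^2 = 196
v0^2 = 7^2 = 49
v^2 - v0^2 = 196 - 49 = 147
W = (1/2)*6*147 = 441 J

441 J


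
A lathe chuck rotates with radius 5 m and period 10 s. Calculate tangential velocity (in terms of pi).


Given: radius r = 5 m, period T = 10 s
Using v = 2*pi*r / T
v = 2*pi*5 / 10
v = 10*pi / 10
v = 1*pi m/s

1*pi m/s


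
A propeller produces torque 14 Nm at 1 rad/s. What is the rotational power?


Given: tau = 14 Nm, omega = 1 rad/s
Using P = tau * omega
P = 14 * 1
P = 14 W

14 W


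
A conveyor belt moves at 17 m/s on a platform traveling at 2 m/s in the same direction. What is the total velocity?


Given: object velocity = 17 m/s, platform velocity = 2 m/s (same direction)
Using classical velocity addition: v_total = v_object + v_platform
v_total = 17 + 2
v_total = 19 m/s

19 m/s


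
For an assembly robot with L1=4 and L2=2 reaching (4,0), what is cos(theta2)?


Given: L1 = 4, L2 = 2, target (x, y) = (4, 0)
Using cos(theta2) = (x^2 + y^2 - L1^2 - L2^2) / (2*L1*L2)
x^2 + y^2 = 4^2 + 0 = 16
L1^2 + L2^2 = 16 + 4 = 20
Numerator = 16 - 20 = -4
Denominator = 2*4*2 = 16
cos(theta2) = -4/16 = -1/4

-1/4


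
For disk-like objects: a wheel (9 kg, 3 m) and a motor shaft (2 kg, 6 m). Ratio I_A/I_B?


Given: M1=9 kg, R1=3 m, M2=2 kg, R2=6 m
For a disk: I = (1/2)*M*R^2, so I_A/I_B = (M1*R1^2)/(M2*R2^2)
M1*R1^2 = 9*9 = 81
M2*R2^2 = 2*36 = 72
I_A/I_B = 81/72 = 9/8

9/8


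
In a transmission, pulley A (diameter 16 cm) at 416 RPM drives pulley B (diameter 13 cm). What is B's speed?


Given: D1 = 16 cm, w1 = 416 RPM, D2 = 13 cm
Using D1*w1 = D2*w2
w2 = D1*w1 / D2
w2 = 16*416 / 13
w2 = 6656 / 13
w2 = 512 RPM

512 RPM


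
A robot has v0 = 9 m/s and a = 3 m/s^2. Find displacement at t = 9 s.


Given: v0 = 9 m/s, a = 3 m/s^2, t = 9 s
Using s = v0*t + (1/2)*a*t^2
s = 9*9 + (1/2)*3*9^2
s = 81 + (1/2)*243
s = 81 + 243/2
s = 405/2

405/2 m


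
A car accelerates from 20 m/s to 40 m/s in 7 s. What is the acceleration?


Given: initial velocity v0 = 20 m/s, final velocity v = 40 m/s, time t = 7 s
Using a = (v - v0) / t
a = (40 - 20) / 7
a = 20 / 7
a = 20/7 m/s^2

20/7 m/s^2


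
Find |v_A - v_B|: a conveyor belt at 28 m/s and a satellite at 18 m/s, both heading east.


Given: v_A = 28 m/s east, v_B = 18 m/s east
Both move in the same direction; relative speed = |v_A - v_B|
|28 - 18| = |10|
= 10 m/s

10 m/s


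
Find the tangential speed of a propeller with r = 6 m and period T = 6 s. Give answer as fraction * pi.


Given: radius r = 6 m, period T = 6 s
Using v = 2*pi*r / T
v = 2*pi*6 / 6
v = 12*pi / 6
v = 2*pi m/s

2*pi m/s


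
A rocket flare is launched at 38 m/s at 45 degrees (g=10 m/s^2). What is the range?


Given: v0 = 38 m/s, theta = 45 deg, g = 10 m/s^2
sin(2*45) = sin(90) = 1
Using R = v0^2 * sin(2*theta) / g
R = 38^2 * 1 / 10
R = 1444 / 10
R = 722/5 m

722/5 m


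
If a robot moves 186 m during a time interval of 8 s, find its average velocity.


Given: distance d = 186 m, time t = 8 s
Using v = d / t
v = 186 / 8
v = 93/4 m/s

93/4 m/s


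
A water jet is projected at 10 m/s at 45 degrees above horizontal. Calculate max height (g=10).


Given: v0 = 10 m/s, theta = 45 deg, g = 10 m/s^2
sin^2(45) = 1/2
Using H = v0^2 * sin^2(theta) / (2*g)
H = 10^2 * 1/2 / (2*10)
H = 100 * 1/2 / 20
H = 50 / 20
H = 5/2 m

5/2 m


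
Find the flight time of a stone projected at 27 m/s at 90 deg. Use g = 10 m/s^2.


Given: v0 = 27 m/s, theta = 90 deg, g = 10 m/s^2
sin(90) = 1
Using T = 2*v0*sin(theta) / g
T = 2*27*1 / 10
T = 54 / 10
T = 27/5 s

27/5 s


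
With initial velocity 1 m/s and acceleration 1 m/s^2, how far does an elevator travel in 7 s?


Given: v0 = 1 m/s, a = 1 m/s^2, t = 7 s
Using s = v0*t + (1/2)*a*t^2
s = 1*7 + (1/2)*1*7^2
s = 7 + (1/2)*49
s = 7 + 49/2
s = 63/2

63/2 m


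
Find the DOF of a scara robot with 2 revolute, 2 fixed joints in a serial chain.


Given: serial robot with 2 revolute, 2 fixed joints
DOF contribution per joint type: revolute=1, prismatic=1, spherical=3, fixed=0
DOF = 2*1 + 2*0
DOF = 2

2


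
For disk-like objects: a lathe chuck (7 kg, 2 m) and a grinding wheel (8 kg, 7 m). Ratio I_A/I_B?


Given: M1=7 kg, R1=2 m, M2=8 kg, R2=7 m
For a disk: I = (1/2)*M*R^2, so I_A/I_B = (M1*R1^2)/(M2*R2^2)
M1*R1^2 = 7*4 = 28
M2*R2^2 = 8*49 = 392
I_A/I_B = 28/392 = 1/14

1/14


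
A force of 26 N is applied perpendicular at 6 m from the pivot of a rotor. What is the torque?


Given: F = 26 N, r = 6 m, angle = 90 deg (perpendicular)
Using tau = F * r * sin(90)
sin(90) = 1
tau = 26 * 6 * 1
tau = 156 Nm

156 Nm


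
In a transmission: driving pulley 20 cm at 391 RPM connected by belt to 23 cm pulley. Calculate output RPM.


Given: D1 = 20 cm, w1 = 391 RPM, D2 = 23 cm
Using D1*w1 = D2*w2
w2 = D1*w1 / D2
w2 = 20*391 / 23
w2 = 7820 / 23
w2 = 340 RPM

340 RPM


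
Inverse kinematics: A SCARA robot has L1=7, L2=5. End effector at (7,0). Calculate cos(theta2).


Given: L1 = 7, L2 = 5, target (x, y) = (7, 0)
Using cos(theta2) = (x^2 + y^2 - L1^2 - L2^2) / (2*L1*L2)
x^2 + y^2 = 7^2 + 0 = 49
L1^2 + L2^2 = 49 + 25 = 74
Numerator = 49 - 74 = -25
Denominator = 2*7*5 = 70
cos(theta2) = -25/70 = -5/14

-5/14


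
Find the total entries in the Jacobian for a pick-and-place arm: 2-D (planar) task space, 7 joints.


Given: task space dimension = 2, joints = 7
Jacobian is a 2 x 7 matrix
Total entries = rows * columns
Total = 2 * 7
Total = 14

14


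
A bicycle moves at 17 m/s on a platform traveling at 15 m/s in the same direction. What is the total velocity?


Given: object velocity = 17 m/s, platform velocity = 15 m/s (same direction)
Using classical velocity addition: v_total = v_object + v_platform
v_total = 17 + 15
v_total = 32 m/s

32 m/s


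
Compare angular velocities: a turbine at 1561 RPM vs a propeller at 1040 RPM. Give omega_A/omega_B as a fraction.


Given: RPM_A = 1561, RPM_B = 1040
omega = 2*pi*RPM/60, so omega_A/omega_B = RPM_A / RPM_B
omega_A/omega_B = 1561 / 1040
omega_A/omega_B = 1561/1040

1561/1040


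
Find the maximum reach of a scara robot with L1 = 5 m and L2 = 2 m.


Given: L1 = 5 m, L2 = 2 m
For a 2-link planar arm, max reach = L1 + L2 (fully extended)
Max reach = 5 + 2
Max reach = 7 m

7 m


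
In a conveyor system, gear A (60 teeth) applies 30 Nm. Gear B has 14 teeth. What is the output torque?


Given: N1 = 60, N2 = 14, T1 = 30 Nm
Using T2/T1 = N2/N1
T2 = T1 * N2 / N1
T2 = 30 * 14 / 60
T2 = 420 / 60
T2 = 7 Nm

7 Nm


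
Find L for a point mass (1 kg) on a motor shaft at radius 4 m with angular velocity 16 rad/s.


Given: m = 1 kg, r = 4 m, omega = 16 rad/s
For a point mass: I = m*r^2
I = 1*4^2 = 1*16 = 16
L = I*omega = 16*16
L = 256 kg*m^2/s

256 kg*m^2/s


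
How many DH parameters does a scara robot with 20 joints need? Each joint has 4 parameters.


Given: 20 joints, 4 DH parameters per joint (d, theta, a, alpha)
Total DH parameters = number_of_joints * 4
Total = 20 * 4
Total = 80

80


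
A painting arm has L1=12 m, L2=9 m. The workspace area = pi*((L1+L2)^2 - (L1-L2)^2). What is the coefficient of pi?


Given: L1 = 12, L2 = 9
(L1+L2)^2 = (21)^2 = 441
(L1-L2)^2 = (3)^2 = 9
Difference = 441 - 9 = 432
This equals 4*L1*L2 = 4*12*9 = 432
Workspace area = 432*pi

432


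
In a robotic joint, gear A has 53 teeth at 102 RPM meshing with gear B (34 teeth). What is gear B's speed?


Given: N1 = 53 teeth, w1 = 102 RPM, N2 = 34 teeth
Using N1*w1 = N2*w2
w2 = N1*w1 / N2
w2 = 53*102 / 34
w2 = 5406 / 34
w2 = 159 RPM

159 RPM


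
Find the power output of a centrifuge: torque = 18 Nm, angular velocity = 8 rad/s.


Given: tau = 18 Nm, omega = 8 rad/s
Using P = tau * omega
P = 18 * 8
P = 144 W

144 W


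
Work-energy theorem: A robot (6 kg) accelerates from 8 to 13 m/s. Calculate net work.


Given: m = 6 kg, v0 = 8 m/s, v = 13 m/s
Using W = (1/2)*m*(v^2 - v0^2)
v^2 = 13^2 = 169
v0^2 = 8^2 = 64
v^2 - v0^2 = 169 - 64 = 105
W = (1/2)*6*105 = 315 J

315 J


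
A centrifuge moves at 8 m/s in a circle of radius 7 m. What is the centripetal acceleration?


Given: v = 8 m/s, r = 7 m
Using a_c = v^2 / r
a_c = 8^2 / 7
a_c = 64 / 7
a_c = 64/7 m/s^2

64/7 m/s^2


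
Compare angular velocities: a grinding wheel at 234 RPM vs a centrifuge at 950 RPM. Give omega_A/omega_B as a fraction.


Given: RPM_A = 234, RPM_B = 950
omega = 2*pi*RPM/60, so omega_A/omega_B = RPM_A / RPM_B
omega_A/omega_B = 234 / 950
omega_A/omega_B = 117/475

117/475
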